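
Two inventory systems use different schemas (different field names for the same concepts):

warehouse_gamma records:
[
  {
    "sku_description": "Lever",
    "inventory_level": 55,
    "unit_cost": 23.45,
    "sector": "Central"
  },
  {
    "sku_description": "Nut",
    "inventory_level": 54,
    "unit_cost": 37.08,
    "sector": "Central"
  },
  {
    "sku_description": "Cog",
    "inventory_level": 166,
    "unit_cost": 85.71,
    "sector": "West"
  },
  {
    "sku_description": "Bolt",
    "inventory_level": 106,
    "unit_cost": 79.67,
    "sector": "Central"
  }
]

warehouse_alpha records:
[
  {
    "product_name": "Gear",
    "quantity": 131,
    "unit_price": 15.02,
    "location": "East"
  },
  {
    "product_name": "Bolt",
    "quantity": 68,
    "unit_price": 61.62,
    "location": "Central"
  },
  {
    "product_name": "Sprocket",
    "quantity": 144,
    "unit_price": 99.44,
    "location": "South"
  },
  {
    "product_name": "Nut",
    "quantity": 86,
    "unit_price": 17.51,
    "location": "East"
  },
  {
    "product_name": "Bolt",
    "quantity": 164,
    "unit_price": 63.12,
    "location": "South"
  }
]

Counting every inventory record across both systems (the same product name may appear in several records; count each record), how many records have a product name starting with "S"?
1

Schema mapping: "sku_description" (warehouse_gamma) = "product_name" (warehouse_alpha) = product name

Records with product name starting with "S" in warehouse_gamma: 0
Records with product name starting with "S" in warehouse_alpha: 1

Total: 0 + 1 = 1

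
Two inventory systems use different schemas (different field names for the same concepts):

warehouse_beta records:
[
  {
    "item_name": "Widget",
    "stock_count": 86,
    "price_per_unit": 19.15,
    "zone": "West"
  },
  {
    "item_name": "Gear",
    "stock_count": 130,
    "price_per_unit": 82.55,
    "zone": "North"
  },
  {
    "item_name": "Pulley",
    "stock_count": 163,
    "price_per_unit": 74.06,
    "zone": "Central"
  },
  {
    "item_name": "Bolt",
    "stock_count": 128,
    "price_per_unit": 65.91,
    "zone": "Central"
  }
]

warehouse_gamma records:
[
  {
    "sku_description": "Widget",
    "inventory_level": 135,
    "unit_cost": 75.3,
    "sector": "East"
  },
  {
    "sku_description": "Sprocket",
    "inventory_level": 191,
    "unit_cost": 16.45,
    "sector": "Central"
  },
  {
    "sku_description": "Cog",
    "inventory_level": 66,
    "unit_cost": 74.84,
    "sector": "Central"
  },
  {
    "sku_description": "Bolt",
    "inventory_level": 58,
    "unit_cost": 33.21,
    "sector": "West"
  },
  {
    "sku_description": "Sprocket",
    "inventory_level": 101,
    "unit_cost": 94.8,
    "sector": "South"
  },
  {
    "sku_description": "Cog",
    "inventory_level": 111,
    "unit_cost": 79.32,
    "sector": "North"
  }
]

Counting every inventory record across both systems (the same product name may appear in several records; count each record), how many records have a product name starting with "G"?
1

Schema mapping: "item_name" (warehouse_beta) = "sku_description" (warehouse_gamma) = product name

Records with product name starting with "G" in warehouse_beta: 1
Records with product name starting with "G" in warehouse_gamma: 0

Total: 1 + 0 = 1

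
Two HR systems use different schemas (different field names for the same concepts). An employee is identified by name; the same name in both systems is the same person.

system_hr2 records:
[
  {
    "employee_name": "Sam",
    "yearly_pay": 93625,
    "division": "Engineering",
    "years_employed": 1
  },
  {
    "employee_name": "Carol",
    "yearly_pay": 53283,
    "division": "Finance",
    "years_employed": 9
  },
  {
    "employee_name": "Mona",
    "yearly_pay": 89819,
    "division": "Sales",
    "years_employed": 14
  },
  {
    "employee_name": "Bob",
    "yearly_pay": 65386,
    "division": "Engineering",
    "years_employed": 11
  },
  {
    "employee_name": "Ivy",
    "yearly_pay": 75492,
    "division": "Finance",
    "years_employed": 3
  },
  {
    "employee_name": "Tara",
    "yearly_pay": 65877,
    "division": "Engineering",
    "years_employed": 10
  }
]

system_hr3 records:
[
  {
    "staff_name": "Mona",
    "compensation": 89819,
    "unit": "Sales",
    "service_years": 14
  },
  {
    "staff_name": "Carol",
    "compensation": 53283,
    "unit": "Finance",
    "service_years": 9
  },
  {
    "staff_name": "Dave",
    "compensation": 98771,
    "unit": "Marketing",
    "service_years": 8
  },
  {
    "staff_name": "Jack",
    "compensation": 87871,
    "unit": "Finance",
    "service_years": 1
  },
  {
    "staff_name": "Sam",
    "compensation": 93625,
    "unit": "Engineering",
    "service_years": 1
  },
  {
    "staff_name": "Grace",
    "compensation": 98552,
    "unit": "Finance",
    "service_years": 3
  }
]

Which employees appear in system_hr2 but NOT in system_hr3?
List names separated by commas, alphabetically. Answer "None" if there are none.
Bob, Ivy, Tara

Schema mapping: "employee_name" (system_hr2) = "staff_name" (system_hr3) = employee name

Names in system_hr2: ['Bob', 'Carol', 'Ivy', 'Mona', 'Sam', 'Tara']
Names in system_hr3: ['Carol', 'Dave', 'Grace', 'Jack', 'Mona', 'Sam']

In system_hr2 but not system_hr3: ['Bob', 'Ivy', 'Tara']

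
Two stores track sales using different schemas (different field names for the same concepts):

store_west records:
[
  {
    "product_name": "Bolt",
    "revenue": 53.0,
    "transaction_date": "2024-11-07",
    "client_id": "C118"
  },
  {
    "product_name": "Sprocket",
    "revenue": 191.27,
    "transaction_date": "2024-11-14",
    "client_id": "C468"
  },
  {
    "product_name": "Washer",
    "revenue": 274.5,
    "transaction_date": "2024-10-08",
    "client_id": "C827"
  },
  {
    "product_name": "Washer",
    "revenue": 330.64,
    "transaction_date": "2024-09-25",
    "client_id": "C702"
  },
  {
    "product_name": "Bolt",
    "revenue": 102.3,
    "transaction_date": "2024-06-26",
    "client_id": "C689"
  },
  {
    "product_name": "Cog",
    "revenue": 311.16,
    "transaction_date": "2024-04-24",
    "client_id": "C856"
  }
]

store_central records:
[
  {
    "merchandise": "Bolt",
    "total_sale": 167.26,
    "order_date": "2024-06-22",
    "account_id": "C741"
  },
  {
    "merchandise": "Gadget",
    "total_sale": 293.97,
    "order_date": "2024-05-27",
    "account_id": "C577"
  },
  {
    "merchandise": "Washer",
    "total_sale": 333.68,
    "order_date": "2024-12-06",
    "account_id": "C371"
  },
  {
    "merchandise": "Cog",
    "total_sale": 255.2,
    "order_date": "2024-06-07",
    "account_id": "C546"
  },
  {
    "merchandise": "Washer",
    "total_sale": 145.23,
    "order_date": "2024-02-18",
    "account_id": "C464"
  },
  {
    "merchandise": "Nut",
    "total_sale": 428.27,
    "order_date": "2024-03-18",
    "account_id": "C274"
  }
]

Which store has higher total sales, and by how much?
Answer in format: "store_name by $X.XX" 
store_central by $360.74

Schema mapping: "revenue" (store_west) = "total_sale" (store_central) = sale amount

Total for store_west: 1262.87
Total for store_central: 1623.61

Difference: |1262.87 - 1623.61| = 360.74
store_central has higher sales by $360.74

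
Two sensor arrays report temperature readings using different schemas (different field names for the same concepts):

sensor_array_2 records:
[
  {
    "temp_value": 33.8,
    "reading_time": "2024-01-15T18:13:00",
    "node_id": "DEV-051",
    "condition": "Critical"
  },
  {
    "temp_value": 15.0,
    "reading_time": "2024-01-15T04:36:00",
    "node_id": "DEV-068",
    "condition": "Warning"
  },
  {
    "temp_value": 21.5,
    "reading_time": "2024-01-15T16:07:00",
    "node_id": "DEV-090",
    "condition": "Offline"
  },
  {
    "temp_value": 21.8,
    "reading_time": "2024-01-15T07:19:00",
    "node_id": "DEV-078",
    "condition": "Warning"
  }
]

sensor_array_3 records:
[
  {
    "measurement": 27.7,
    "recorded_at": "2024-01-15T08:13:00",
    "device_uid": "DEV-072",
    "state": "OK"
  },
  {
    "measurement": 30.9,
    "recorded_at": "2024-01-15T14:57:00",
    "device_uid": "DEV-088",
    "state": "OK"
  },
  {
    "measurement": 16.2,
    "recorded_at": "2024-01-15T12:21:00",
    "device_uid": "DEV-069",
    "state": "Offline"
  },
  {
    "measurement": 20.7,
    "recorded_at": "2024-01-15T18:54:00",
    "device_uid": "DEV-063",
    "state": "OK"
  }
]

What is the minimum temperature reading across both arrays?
15.0

Schema mapping: "temp_value" (sensor_array_2) = "measurement" (sensor_array_3) = temperature reading

Minimum in sensor_array_2: 15.0
Minimum in sensor_array_3: 16.2

Overall minimum: min(15.0, 16.2) = 15.0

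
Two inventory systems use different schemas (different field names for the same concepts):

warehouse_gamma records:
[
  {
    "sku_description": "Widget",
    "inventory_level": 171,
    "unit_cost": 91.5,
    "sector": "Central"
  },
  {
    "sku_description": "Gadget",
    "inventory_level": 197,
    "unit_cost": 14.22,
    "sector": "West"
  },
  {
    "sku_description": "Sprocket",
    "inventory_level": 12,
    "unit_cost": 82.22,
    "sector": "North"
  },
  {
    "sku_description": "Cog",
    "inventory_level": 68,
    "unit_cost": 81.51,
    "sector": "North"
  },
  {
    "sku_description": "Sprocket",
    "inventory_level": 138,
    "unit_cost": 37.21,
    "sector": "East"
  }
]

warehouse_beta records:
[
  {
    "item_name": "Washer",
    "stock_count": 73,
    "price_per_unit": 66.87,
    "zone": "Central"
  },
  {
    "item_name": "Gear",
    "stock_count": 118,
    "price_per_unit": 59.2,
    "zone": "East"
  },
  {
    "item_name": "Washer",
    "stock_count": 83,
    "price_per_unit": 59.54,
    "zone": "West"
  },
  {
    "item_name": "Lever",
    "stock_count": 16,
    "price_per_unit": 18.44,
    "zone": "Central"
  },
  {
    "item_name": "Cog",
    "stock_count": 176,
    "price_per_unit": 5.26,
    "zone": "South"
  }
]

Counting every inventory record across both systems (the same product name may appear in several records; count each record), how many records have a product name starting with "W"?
3

Schema mapping: "sku_description" (warehouse_gamma) = "item_name" (warehouse_beta) = product name

Records with product name starting with "W" in warehouse_gamma: 1
Records with product name starting with "W" in warehouse_beta: 2

Total: 1 + 2 = 3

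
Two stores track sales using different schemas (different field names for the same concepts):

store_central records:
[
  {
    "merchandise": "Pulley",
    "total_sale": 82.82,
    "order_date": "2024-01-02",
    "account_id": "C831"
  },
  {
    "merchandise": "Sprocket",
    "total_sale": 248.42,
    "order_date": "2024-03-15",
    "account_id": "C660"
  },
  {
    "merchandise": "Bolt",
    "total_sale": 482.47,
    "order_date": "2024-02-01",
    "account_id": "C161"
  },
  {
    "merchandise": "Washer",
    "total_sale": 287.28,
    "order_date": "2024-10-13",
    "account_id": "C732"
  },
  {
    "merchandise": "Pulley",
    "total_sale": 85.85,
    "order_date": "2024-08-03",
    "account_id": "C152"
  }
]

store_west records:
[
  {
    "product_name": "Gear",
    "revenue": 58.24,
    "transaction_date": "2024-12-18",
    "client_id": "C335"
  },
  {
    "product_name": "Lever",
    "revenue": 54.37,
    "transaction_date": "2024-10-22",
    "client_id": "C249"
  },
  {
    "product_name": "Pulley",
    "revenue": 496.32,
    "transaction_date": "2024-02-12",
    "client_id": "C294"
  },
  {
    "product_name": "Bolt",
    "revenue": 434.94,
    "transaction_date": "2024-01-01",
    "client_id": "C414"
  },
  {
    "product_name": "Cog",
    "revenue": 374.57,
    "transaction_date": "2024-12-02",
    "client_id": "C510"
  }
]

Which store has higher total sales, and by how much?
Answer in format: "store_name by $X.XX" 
store_west by $231.60

Schema mapping: "total_sale" (store_central) = "revenue" (store_west) = sale amount

Total for store_central: 1186.84
Total for store_west: 1418.44

Difference: |1186.84 - 1418.44| = 231.60
store_west has higher sales by $231.60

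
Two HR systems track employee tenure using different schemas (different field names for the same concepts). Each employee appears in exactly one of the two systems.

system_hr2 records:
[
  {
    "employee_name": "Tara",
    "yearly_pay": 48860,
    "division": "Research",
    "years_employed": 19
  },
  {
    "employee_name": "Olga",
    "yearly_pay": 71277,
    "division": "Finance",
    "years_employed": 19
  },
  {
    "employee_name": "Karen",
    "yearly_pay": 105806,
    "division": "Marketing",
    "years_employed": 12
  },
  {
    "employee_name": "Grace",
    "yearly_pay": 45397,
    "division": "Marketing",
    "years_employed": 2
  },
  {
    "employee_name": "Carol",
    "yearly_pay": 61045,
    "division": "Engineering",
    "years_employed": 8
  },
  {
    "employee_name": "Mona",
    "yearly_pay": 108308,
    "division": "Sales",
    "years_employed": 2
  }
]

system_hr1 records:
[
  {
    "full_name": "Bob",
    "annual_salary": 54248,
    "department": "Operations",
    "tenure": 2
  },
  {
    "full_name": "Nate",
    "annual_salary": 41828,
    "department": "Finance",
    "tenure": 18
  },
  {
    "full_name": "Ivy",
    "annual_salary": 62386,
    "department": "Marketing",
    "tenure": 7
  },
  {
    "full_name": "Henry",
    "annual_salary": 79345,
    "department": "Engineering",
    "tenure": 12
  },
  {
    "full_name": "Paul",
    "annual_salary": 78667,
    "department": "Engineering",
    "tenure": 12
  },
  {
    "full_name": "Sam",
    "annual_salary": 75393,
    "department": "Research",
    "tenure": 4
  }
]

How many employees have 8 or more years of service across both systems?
7

Reconcile schemas: "years_employed" (system_hr2) = "tenure" (system_hr1) = years of service

From system_hr2: 4 employees with >= 8 years
From system_hr1: 3 employees with >= 8 years

Total: 4 + 3 = 7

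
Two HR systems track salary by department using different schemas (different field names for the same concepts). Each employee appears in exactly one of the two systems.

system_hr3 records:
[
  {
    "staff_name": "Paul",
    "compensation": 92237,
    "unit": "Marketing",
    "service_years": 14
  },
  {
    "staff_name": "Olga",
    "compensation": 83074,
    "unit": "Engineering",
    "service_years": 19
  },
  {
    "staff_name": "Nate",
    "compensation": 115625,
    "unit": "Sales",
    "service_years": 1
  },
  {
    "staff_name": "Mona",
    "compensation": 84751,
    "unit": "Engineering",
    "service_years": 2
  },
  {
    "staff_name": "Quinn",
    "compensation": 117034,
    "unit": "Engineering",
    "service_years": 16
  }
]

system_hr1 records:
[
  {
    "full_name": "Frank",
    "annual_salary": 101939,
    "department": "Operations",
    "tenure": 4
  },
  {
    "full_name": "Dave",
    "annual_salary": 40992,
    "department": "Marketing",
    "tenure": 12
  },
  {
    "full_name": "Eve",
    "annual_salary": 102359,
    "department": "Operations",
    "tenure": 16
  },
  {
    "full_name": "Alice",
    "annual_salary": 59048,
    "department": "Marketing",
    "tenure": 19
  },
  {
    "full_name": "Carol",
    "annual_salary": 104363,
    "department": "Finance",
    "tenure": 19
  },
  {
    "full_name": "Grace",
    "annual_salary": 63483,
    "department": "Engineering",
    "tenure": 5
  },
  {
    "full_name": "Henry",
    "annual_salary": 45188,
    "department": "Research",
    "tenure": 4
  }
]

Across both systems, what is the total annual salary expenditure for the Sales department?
115625

Schema mappings:
- "unit" (system_hr3) = "department" (system_hr1) = department
- "compensation" (system_hr3) = "annual_salary" (system_hr1) = salary

Sales salaries from system_hr3: 115625
Sales salaries from system_hr1: 0

Total: 115625 + 0 = 115625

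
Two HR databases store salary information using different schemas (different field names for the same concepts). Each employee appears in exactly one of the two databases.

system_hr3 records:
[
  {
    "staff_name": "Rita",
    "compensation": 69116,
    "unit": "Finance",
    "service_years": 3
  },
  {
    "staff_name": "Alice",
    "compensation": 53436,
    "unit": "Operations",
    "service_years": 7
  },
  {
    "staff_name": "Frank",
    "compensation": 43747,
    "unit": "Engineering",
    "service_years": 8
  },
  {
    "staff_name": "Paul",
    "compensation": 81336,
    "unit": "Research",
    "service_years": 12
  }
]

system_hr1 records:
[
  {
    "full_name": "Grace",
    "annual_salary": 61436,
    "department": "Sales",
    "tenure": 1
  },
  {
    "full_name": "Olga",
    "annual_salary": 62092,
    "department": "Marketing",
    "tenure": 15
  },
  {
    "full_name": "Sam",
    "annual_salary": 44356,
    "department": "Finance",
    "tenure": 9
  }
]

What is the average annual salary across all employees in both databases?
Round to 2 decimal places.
59359.86

Schema mapping: "compensation" (system_hr3) = "annual_salary" (system_hr1) = annual salary

All salaries: [69116, 53436, 43747, 81336, 61436, 62092, 44356]
Sum: 415519
Count: 7
Average: 415519 / 7 = 59359.86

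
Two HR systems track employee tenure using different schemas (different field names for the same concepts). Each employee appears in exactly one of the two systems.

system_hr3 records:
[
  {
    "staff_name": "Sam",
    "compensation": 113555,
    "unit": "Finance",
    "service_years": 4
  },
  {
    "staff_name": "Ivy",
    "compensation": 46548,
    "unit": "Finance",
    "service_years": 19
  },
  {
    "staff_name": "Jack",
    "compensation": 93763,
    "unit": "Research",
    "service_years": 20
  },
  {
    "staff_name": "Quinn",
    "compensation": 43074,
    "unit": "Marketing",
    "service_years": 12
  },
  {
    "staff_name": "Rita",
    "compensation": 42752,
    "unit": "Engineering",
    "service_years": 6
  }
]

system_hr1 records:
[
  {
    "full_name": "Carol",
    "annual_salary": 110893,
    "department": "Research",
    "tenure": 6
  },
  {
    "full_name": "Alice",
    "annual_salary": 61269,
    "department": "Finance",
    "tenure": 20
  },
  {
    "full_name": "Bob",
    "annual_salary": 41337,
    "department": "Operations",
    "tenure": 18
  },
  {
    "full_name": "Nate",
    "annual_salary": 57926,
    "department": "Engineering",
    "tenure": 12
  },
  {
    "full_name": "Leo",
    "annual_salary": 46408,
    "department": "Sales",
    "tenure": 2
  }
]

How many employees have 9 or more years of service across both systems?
6

Reconcile schemas: "service_years" (system_hr3) = "tenure" (system_hr1) = years of service

From system_hr3: 3 employees with >= 9 years
From system_hr1: 3 employees with >= 9 years

Total: 3 + 3 = 6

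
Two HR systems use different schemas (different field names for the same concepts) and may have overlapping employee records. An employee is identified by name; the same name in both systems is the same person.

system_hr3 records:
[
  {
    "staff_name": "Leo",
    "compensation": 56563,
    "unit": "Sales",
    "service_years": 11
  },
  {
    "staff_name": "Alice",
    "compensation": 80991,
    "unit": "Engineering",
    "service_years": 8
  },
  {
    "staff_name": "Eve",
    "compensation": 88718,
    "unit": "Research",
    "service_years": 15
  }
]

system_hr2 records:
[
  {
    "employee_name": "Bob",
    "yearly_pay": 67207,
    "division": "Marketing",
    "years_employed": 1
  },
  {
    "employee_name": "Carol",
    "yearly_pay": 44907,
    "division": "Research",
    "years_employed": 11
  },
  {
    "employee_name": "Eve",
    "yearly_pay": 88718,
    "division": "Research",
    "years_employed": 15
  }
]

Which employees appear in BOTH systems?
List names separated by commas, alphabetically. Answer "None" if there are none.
Eve

Schema mapping: "staff_name" (system_hr3) = "employee_name" (system_hr2) = employee name

Names in system_hr3: ['Alice', 'Eve', 'Leo']
Names in system_hr2: ['Bob', 'Carol', 'Eve']

Intersection: ['Eve']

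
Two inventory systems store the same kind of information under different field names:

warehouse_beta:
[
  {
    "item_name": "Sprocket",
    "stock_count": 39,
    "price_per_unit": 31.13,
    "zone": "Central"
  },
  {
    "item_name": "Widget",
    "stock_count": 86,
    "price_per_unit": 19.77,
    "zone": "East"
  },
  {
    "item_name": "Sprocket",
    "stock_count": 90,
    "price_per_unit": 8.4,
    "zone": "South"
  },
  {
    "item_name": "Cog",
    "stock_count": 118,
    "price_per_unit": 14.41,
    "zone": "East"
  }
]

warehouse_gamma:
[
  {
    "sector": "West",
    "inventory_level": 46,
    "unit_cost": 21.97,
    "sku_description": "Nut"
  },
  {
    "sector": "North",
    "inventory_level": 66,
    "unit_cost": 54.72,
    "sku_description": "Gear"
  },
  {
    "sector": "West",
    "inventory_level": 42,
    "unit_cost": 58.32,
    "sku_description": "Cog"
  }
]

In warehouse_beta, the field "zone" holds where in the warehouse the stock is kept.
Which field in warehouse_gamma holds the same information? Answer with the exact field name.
sector

In warehouse_beta, "zone" holds where in the warehouse the stock is kept.
The fields in warehouse_gamma are: "sector", "inventory_level", "unit_cost", "sku_description".
"sector" is the match: the name refers to the same concept and its values are area labels (e.g. 'North', 'West').
The other fields ("inventory_level", "unit_cost", "sku_description") hold different kinds of data.

So "zone" in warehouse_beta corresponds to "sector" in warehouse_gamma.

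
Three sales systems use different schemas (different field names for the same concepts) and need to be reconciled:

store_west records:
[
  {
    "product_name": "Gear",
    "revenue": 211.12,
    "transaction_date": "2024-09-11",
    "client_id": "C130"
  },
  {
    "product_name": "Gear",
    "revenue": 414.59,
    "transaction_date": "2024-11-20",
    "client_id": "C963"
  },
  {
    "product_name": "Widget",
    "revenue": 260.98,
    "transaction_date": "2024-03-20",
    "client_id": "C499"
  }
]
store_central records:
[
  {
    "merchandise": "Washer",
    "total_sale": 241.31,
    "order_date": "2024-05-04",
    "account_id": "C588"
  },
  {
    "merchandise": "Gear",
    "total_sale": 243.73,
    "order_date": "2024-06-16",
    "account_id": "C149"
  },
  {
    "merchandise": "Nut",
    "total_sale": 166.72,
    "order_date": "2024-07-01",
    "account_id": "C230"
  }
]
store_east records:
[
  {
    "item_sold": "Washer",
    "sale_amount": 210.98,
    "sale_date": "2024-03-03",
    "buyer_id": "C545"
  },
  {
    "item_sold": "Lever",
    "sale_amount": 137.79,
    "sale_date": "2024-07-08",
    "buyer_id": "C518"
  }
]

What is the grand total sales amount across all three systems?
1887.22

Schema reconciliation - all amount fields map to sale amount:

store_west (revenue): 886.69
store_central (total_sale): 651.76
store_east (sale_amount): 348.77

Grand total: 1887.22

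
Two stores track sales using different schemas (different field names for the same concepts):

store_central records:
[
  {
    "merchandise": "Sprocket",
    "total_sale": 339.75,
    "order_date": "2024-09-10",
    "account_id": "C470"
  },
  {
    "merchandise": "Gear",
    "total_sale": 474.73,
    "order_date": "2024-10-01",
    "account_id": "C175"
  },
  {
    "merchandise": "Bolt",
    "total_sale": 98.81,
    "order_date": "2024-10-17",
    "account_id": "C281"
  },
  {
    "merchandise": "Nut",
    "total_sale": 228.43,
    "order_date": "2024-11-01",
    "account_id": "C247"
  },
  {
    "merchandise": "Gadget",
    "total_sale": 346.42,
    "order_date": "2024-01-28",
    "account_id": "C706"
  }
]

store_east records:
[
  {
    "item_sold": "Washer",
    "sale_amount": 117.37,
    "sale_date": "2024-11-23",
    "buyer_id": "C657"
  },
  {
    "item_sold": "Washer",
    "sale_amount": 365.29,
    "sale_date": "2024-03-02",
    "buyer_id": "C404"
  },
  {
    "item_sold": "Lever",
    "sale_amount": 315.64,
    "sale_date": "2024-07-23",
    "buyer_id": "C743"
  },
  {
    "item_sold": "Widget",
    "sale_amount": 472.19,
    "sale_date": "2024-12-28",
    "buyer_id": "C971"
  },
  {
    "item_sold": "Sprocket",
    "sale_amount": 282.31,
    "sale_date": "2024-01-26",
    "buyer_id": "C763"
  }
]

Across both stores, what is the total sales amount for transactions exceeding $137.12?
2824.76

Schema mapping: "total_sale" (store_central) = "sale_amount" (store_east) = sale amount

Sum of sales > $137.12 in store_central: 1389.33
Sum of sales > $137.12 in store_east: 1435.43

Total: 1389.33 + 1435.43 = 2824.76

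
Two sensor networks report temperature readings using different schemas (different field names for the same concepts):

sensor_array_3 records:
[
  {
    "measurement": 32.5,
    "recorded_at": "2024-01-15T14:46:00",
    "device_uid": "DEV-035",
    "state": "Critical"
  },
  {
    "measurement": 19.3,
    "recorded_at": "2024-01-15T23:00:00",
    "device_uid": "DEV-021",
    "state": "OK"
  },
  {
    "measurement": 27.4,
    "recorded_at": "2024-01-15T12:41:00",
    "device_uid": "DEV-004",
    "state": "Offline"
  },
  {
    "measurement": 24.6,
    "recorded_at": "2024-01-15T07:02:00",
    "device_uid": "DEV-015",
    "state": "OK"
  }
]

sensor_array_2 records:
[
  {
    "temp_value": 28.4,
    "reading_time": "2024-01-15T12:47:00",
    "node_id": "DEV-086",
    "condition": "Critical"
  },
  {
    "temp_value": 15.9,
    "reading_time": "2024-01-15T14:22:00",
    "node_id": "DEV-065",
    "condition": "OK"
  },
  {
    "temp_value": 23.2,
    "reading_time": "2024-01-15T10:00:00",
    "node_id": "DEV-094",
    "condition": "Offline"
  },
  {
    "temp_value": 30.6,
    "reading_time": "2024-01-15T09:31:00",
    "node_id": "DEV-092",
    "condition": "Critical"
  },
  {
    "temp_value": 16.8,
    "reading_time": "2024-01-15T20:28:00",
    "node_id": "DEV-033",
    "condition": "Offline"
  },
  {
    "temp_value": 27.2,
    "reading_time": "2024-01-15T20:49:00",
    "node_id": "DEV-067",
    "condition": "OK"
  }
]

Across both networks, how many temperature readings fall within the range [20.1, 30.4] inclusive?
5

Schema mapping: "measurement" (sensor_array_3) = "temp_value" (sensor_array_2) = temperature

Readings in [20.1, 30.4] from sensor_array_3: 2
Readings in [20.1, 30.4] from sensor_array_2: 3

Total count: 2 + 3 = 5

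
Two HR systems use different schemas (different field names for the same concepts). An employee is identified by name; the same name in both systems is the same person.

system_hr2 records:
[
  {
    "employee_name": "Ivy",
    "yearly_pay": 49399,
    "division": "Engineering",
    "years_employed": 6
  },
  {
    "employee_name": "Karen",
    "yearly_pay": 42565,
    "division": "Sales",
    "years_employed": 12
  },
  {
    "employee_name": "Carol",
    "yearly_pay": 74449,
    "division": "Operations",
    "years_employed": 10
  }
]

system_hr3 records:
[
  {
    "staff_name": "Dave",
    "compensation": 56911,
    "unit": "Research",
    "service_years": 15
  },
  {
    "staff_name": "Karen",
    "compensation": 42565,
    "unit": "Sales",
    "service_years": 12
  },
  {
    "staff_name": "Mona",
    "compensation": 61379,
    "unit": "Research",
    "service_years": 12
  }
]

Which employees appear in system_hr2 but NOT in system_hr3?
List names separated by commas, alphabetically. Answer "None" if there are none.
Carol, Ivy

Schema mapping: "employee_name" (system_hr2) = "staff_name" (system_hr3) = employee name

Names in system_hr2: ['Carol', 'Ivy', 'Karen']
Names in system_hr3: ['Dave', 'Karen', 'Mona']

In system_hr2 but not system_hr3: ['Carol', 'Ivy']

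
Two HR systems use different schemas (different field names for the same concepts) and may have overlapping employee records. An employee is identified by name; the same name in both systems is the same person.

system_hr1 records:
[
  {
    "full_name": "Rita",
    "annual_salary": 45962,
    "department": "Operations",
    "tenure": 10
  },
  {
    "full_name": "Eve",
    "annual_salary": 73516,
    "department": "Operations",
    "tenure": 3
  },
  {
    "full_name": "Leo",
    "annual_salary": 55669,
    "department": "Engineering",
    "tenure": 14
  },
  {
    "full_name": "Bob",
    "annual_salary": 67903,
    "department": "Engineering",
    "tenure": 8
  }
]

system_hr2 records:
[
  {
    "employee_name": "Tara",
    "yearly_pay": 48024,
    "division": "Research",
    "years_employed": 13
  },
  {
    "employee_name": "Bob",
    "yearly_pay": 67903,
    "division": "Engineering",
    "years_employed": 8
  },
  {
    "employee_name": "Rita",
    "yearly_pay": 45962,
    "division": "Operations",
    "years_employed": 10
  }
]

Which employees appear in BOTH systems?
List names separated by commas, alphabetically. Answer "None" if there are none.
Bob, Rita

Schema mapping: "full_name" (system_hr1) = "employee_name" (system_hr2) = employee name

Names in system_hr1: ['Bob', 'Eve', 'Leo', 'Rita']
Names in system_hr2: ['Bob', 'Rita', 'Tara']

Intersection: ['Bob', 'Rita']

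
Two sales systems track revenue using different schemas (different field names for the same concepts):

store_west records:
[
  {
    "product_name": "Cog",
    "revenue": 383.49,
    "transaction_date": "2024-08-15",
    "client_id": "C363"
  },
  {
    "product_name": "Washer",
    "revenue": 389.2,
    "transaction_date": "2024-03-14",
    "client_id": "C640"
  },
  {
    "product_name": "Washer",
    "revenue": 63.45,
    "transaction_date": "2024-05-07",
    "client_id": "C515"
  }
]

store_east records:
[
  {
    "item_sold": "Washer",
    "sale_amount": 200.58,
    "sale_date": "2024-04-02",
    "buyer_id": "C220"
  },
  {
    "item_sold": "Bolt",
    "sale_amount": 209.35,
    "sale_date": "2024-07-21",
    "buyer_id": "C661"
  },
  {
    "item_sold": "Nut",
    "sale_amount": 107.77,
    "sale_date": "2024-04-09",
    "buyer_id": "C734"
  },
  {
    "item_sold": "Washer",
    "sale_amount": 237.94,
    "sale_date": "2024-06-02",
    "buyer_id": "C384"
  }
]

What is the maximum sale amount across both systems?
389.2

Reconcile: "revenue" (store_west) = "sale_amount" (store_east) = sale amount

Maximum in store_west: 389.2
Maximum in store_east: 237.94

Overall maximum: max(389.2, 237.94) = 389.2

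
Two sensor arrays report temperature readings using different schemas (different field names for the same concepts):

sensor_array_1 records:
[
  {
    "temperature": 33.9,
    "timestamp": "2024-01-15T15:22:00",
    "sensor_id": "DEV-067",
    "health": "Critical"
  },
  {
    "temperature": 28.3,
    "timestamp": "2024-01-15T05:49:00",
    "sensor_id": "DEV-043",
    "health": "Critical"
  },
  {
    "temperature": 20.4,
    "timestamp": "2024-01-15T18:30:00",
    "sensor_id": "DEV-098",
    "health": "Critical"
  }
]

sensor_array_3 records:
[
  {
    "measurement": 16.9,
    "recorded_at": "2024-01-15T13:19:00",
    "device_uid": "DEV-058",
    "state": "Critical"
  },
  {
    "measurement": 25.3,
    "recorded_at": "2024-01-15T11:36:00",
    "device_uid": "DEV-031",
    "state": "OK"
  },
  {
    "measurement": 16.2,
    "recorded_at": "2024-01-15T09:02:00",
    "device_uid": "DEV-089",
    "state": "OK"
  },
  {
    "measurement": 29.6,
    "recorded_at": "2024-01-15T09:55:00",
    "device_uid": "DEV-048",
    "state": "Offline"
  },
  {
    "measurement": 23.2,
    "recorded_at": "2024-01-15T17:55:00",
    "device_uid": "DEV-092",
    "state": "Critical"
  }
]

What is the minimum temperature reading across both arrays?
16.2

Schema mapping: "temperature" (sensor_array_1) = "measurement" (sensor_array_3) = temperature reading

Minimum in sensor_array_1: 20.4
Minimum in sensor_array_3: 16.2

Overall minimum: min(20.4, 16.2) = 16.2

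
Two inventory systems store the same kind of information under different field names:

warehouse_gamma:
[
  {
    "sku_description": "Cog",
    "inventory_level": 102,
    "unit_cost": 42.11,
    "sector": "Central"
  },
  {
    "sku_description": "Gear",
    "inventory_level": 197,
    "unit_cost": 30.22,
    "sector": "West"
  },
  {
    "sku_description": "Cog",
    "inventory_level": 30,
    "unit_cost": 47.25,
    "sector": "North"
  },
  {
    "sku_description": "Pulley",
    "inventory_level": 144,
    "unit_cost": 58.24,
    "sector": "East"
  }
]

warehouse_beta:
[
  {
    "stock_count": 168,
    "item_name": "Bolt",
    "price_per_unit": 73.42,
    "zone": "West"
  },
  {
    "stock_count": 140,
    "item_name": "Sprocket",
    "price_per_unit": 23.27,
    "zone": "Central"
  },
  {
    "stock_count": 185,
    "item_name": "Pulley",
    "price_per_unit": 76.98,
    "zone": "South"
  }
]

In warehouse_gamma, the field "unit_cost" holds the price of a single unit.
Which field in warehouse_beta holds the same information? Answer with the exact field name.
price_per_unit

In warehouse_gamma, "unit_cost" holds the price of a single unit.
The fields in warehouse_beta are: "stock_count", "item_name", "price_per_unit", "zone".
"price_per_unit" is the match: the name refers to the same concept and its values are decimal currency amounts (e.g. 73.42, 23.27).
The other fields ("stock_count", "item_name", "zone") hold different kinds of data.

So "unit_cost" in warehouse_gamma corresponds to "price_per_unit" in warehouse_beta.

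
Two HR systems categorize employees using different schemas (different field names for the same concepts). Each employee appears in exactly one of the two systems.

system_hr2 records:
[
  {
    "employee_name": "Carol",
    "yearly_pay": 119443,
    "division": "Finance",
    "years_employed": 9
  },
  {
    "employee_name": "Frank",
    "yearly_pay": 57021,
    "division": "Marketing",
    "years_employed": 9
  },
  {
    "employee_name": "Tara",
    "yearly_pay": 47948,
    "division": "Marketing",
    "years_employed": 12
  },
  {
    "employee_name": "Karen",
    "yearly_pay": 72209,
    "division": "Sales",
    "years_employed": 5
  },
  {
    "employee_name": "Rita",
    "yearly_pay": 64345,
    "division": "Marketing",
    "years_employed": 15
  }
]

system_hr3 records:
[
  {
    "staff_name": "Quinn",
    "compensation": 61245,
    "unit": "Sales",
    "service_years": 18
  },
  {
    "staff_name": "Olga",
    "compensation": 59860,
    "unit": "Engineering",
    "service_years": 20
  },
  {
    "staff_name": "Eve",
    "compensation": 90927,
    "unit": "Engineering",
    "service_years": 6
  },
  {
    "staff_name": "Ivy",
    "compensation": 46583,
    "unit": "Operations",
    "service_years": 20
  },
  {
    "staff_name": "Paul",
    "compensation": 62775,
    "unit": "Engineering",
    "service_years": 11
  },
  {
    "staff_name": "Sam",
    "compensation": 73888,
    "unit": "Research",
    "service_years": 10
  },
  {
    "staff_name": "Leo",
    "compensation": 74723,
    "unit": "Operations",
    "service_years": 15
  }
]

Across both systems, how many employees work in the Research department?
1

Schema mapping: "division" (system_hr2) = "unit" (system_hr3) = department

Research employees in system_hr2: 0
Research employees in system_hr3: 1

Total in Research: 0 + 1 = 1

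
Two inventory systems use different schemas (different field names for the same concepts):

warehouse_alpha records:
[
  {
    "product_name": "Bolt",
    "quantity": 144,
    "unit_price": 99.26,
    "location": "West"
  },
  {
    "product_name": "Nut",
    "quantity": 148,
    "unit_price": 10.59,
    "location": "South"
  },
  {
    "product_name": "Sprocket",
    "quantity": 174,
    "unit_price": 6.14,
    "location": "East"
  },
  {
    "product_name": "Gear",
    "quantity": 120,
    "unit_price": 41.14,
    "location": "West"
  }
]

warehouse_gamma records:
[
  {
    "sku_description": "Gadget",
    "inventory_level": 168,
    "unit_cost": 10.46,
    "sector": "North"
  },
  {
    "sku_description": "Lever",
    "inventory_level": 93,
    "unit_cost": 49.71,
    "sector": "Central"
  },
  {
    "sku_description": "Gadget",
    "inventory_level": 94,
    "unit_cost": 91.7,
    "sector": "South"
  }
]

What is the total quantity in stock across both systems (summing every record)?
941

To reconcile these schemas, identify the field holding the quantity in stock in each system:
1. In warehouse_alpha it is "quantity"
2. In warehouse_gamma it is "inventory_level"

From warehouse_alpha: 144 + 148 + 174 + 120 = 586
From warehouse_gamma: 168 + 93 + 94 = 355

Total: 586 + 355 = 941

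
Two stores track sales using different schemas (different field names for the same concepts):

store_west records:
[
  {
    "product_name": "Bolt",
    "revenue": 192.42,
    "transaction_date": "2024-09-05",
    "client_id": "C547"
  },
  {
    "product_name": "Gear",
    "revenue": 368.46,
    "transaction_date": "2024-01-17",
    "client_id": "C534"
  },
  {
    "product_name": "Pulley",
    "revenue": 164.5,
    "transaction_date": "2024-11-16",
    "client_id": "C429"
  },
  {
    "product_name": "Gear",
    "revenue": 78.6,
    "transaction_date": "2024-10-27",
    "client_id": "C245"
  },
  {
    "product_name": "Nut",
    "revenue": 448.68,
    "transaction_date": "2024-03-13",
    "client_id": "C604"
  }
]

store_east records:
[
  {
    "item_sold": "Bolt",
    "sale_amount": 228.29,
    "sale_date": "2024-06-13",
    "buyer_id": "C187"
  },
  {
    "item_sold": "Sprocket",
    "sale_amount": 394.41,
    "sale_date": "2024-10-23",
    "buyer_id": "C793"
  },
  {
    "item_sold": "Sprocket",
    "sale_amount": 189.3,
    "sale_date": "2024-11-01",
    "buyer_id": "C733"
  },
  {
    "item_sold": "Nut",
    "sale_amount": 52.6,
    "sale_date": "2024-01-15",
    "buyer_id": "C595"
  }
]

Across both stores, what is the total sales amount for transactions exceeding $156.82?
1986.06

Schema mapping: "revenue" (store_west) = "sale_amount" (store_east) = sale amount

Sum of sales > $156.82 in store_west: 1174.06
Sum of sales > $156.82 in store_east: 812.0

Total: 1174.06 + 812.0 = 1986.06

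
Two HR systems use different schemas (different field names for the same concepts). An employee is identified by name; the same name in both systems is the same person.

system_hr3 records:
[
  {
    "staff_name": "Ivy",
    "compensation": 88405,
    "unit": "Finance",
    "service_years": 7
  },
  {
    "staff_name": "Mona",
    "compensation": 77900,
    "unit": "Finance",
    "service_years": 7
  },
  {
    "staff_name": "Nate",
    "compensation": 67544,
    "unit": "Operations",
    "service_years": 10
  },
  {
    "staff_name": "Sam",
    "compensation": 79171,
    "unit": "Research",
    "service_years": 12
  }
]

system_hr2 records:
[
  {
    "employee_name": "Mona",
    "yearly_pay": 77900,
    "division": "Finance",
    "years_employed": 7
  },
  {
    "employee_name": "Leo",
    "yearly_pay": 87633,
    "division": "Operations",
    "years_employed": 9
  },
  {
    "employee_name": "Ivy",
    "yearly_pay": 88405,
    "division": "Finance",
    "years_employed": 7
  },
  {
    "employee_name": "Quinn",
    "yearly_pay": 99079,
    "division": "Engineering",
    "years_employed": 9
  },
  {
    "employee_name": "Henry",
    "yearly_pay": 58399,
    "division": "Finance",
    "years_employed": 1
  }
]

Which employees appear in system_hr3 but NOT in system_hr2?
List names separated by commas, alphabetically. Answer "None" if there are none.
Nate, Sam

Schema mapping: "staff_name" (system_hr3) = "employee_name" (system_hr2) = employee name

Names in system_hr3: ['Ivy', 'Mona', 'Nate', 'Sam']
Names in system_hr2: ['Henry', 'Ivy', 'Leo', 'Mona', 'Quinn']

In system_hr3 but not system_hr2: ['Nate', 'Sam']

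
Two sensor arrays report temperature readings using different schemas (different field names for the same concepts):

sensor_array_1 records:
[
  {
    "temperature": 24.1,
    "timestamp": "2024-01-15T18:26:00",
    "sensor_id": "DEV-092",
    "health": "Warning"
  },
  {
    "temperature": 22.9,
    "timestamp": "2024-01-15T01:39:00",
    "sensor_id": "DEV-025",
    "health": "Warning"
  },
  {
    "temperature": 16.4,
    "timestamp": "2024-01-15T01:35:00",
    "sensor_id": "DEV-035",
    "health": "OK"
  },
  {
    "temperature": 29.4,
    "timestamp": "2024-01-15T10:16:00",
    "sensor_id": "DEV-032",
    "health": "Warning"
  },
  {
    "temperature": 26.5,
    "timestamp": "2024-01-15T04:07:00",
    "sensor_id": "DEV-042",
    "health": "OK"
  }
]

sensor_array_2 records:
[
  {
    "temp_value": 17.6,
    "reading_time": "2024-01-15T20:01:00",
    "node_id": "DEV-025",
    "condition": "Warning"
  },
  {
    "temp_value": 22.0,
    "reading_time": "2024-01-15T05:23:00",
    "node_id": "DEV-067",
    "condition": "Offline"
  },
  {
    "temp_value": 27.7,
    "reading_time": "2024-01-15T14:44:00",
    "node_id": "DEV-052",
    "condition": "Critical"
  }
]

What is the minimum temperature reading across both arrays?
16.4

Schema mapping: "temperature" (sensor_array_1) = "temp_value" (sensor_array_2) = temperature reading

Minimum in sensor_array_1: 16.4
Minimum in sensor_array_2: 17.6

Overall minimum: min(16.4, 17.6) = 16.4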